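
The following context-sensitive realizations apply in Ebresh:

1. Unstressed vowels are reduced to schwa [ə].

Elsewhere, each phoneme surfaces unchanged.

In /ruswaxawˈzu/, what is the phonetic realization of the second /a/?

[ə]

/a/ — between /x/ and /w/, in an unstressed syllable — surfaces as [ə] (rule 1).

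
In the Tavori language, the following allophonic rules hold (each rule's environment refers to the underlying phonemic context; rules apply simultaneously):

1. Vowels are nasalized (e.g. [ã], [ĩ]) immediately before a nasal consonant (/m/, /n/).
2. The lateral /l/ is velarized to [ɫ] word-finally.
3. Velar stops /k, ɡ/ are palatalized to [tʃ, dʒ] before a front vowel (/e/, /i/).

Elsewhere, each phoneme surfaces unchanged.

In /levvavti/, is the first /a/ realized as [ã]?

/a/ (between /v/ and /v/) is in the target of rule 1 but the environment (before a nasal consonant) is not met → [a].
The actual realization is [a], not [ã].

No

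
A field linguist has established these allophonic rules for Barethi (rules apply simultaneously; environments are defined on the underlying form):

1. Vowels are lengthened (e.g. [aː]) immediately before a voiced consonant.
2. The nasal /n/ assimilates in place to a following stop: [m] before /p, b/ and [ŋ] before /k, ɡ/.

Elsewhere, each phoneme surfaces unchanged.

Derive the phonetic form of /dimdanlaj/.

/i/ (between /d/ and /m/): before a voiced consonant, so rule 1 applies → [iː].
/a/ (between /d/ and /n/) occurs before a voiced consonant → [aː] by rule 1.
/n/ (between /a/ and /l/) fails the environment for rule 2, so it stays [n].
/a/ (between /l/ and /j/): before a voiced consonant, so rule 1 applies → [aː].

[diːmdaːnlaːj]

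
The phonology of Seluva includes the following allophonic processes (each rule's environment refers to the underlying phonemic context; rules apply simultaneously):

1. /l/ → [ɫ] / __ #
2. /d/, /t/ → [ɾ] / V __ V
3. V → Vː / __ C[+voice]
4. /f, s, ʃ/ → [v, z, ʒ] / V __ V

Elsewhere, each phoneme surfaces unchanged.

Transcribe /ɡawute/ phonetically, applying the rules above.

[ɡaːwuɾe]

/ɡ/ (word-initial): no rule targets it → [ɡ].
/a/ — between /ɡ/ and /w/, before a voiced consonant — surfaces as [aː] (rule 3).
/w/ stays [w].
/u/ — between /w/ and /t/; rule 3 does not apply here → [u].
/t/ meets the environment for rule 2 (between two vowels) → [ɾ].
/e/ — word-final; rule 3 does not apply here → [e].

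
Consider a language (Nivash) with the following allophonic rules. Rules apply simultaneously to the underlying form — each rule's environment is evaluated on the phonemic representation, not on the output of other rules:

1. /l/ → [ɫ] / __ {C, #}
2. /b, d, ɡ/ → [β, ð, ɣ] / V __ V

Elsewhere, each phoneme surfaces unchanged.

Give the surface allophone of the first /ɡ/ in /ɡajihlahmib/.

[ɡ]

/ɡ/ — word-initial; rule 2 does not apply here → [ɡ].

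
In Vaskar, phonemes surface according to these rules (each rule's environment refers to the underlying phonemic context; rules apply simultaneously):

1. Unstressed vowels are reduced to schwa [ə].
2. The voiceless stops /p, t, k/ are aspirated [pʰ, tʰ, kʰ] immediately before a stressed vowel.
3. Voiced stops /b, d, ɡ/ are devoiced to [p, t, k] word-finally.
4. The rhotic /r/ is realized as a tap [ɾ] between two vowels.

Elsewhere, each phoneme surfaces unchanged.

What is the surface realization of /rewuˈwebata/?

[rəwəˈwebətə]

/r/ — word-initial; rule 4 does not apply here → [r].
/e/ (between /r/ and /w/): in an unstressed syllable, so rule 1 applies → [ə].
/w/ — not in any rule's target class → [w].
/u/ — between /w/ and /w/, in an unstressed syllable — surfaces as [ə] (rule 1).
/w/ stays [w].
/e/ (between /w/ and /b/) is in the target of rule 1 but the environment (in an unstressed syllable) is not met → [e].
/b/ — between /e/ and /a/; rule 3 does not apply here → [b].
/a/ (between /b/ and /t/) occurs in an unstressed syllable → [ə] by rule 1.
/t/ (between /a/ and /a/) fails the environment for rule 2, so it stays [t].
/a/ — word-final, in an unstressed syllable — surfaces as [ə] (rule 1).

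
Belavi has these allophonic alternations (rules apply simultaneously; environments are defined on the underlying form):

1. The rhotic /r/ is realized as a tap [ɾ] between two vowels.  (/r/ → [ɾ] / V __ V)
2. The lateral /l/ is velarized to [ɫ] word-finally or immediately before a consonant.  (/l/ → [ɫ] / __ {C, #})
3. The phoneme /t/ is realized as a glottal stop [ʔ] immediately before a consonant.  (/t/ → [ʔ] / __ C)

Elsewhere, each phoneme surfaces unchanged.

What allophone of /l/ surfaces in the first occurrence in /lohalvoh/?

[l]

/l/ (word-initial) is in the target of rule 2 but the environment (word-finally or immediately before a consonant) is not met → [l].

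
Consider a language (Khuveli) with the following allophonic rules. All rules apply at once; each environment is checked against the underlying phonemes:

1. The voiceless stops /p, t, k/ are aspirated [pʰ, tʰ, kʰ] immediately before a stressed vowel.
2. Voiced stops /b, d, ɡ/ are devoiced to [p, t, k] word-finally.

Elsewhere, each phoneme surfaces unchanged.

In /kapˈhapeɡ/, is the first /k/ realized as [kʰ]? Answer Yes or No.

No

/k/ (word-initial) fails the environment for rule 1, so it stays [k].
The actual realization is [k], not [kʰ].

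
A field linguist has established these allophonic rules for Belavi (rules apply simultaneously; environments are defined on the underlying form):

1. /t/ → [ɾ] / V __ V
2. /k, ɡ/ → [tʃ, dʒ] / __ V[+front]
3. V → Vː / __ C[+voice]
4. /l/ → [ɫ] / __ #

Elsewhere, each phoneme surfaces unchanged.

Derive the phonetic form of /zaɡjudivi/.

[zaːɡjuːdiːvi]

/z/ (word-initial): no rule targets it → [z].
/a/ — between /z/ and /ɡ/, before a voiced consonant — surfaces as [aː] (rule 3).
/ɡ/ (between /a/ and /j/): rule 2 targets it, but not before a front vowel → unchanged [ɡ].
/j/ (between /ɡ/ and /u/): no rule targets it → [j].
Rule 3 applies to /u/ (between /j/ and /d/: before a voiced consonant) → [uː].
/d/ — not in any rule's target class → [d].
/i/ (between /d/ and /v/) occurs before a voiced consonant → [iː] by rule 3.
/v/ — not in any rule's target class → [v].
/i/ (word-final) is in the target of rule 3 but the environment (before a voiced consonant) is not met → [i].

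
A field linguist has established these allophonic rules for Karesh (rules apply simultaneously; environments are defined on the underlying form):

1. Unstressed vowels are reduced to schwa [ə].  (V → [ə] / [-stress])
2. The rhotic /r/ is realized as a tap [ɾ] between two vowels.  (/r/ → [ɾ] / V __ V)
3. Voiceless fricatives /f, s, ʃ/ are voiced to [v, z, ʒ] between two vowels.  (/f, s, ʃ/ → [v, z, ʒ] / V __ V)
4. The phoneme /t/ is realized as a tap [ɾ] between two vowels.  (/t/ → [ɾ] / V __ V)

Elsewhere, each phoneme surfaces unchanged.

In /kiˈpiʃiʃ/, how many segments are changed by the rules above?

3

Segments that undergo a rule: /i/ → [ə] (rule 1); /ʃ/ → [ʒ] (rule 3); /i/ → [ə] (rule 1).
All other segments surface unchanged.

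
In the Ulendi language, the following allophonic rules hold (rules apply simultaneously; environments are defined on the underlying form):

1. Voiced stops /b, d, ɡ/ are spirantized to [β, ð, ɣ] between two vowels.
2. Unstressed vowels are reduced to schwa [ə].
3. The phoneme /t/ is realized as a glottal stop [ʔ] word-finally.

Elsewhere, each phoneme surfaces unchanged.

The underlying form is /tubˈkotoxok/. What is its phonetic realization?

/t/ (word-initial): rule 3 targets it, but not word-finally → unchanged [t].
/u/ — between /t/ and /b/, in an unstressed syllable — surfaces as [ə] (rule 2).
/b/ (between /u/ and /k/) is in the target of rule 1 but the environment (between two vowels) is not met → [b].
/o/ (between /k/ and /t/) is in the target of rule 2 but the environment (in an unstressed syllable) is not met → [o].
/t/ (between /o/ and /o/) is in the target of rule 3 but the environment (word-finally) is not met → [t].
/o/ meets the environment for rule 2 (in an unstressed syllable) → [ə].
/o/ (between /x/ and /k/) occurs in an unstressed syllable → [ə] by rule 2.

[təbˈkotəxək]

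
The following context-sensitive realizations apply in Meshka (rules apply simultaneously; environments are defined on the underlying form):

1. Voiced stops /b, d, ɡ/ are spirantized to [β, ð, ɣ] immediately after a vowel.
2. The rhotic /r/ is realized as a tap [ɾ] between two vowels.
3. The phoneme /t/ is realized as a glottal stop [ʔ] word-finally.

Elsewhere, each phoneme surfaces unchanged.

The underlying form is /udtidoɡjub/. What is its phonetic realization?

[uðtiðoɣjuβ]

Rule 1 applies to /d/ (between /u/ and /t/: immediately after a vowel) → [ð].
/t/ (between /d/ and /i/) fails the environment for rule 3, so it stays [t].
/d/ — between /i/ and /o/, immediately after a vowel — surfaces as [ð] (rule 1).
/ɡ/ (between /o/ and /j/): immediately after a vowel, so rule 1 applies → [ɣ].
/b/ (word-final) occurs immediately after a vowel → [β] by rule 1.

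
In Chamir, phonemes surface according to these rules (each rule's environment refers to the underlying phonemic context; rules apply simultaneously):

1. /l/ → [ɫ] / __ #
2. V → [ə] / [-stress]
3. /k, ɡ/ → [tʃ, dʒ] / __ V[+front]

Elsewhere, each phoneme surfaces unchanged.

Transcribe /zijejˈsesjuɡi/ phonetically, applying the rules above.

[zəjəjˈsesjədʒə]

/z/ (word-initial) is unaffected → [z].
Rule 2 applies to /i/ (between /z/ and /j/: in an unstressed syllable) → [ə].
/j/ (between /i/ and /e/): no rule targets it → [j].
/e/ meets the environment for rule 2 (in an unstressed syllable) → [ə].
/j/ stays [j].
/s/ — not in any rule's target class → [s].
/e/ — between /s/ and /s/; rule 2 does not apply here → [e].
/s/ — not in any rule's target class → [s].
/j/ — not in any rule's target class → [j].
/u/ — between /j/ and /ɡ/, in an unstressed syllable — surfaces as [ə] (rule 2).
/ɡ/ (between /u/ and /i/): before a front vowel, so rule 3 applies → [dʒ].
/i/ (word-final) occurs in an unstressed syllable → [ə] by rule 2.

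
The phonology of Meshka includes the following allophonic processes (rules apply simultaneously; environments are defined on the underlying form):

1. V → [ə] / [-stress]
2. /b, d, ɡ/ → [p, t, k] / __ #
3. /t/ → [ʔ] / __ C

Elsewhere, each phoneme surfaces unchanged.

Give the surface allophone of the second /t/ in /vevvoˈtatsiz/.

Rule 3 applies to /t/ (between /a/ and /s/: immediately before a consonant) → [ʔ].

[ʔ]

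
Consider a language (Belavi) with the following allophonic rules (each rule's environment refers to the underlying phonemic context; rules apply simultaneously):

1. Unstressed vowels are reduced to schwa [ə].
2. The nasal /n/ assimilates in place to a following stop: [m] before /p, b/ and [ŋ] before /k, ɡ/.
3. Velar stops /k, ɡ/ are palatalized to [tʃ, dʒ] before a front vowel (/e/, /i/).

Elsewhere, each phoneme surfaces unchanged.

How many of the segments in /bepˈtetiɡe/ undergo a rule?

4

Segments that undergo a rule: /e/ → [ə] (rule 1); /i/ → [ə] (rule 1); /ɡ/ → [dʒ] (rule 3); /e/ → [ə] (rule 1).
All other segments surface unchanged.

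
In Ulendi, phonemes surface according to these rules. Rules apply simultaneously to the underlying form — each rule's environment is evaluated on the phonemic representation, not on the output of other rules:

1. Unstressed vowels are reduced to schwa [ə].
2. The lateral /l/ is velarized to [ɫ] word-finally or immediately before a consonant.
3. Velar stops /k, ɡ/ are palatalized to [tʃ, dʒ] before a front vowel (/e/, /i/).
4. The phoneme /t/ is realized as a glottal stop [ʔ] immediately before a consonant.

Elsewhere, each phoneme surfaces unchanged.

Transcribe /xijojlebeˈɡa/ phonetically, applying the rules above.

[xəjəjləbəˈɡa]

/i/ meets the environment for rule 1 (in an unstressed syllable) → [ə].
/o/ (between /j/ and /j/) occurs in an unstressed syllable → [ə] by rule 1.
/l/ (between /j/ and /e/) is in the target of rule 2 but the environment (word-finally or immediately before a consonant) is not met → [l].
/e/ (between /l/ and /b/): in an unstressed syllable, so rule 1 applies → [ə].
/e/ — between /b/ and /ɡ/, in an unstressed syllable — surfaces as [ə] (rule 1).
/ɡ/ (between /e/ and /a/): rule 3 targets it, but not before a front vowel → unchanged [ɡ].
/a/ — word-final; rule 1 does not apply here → [a].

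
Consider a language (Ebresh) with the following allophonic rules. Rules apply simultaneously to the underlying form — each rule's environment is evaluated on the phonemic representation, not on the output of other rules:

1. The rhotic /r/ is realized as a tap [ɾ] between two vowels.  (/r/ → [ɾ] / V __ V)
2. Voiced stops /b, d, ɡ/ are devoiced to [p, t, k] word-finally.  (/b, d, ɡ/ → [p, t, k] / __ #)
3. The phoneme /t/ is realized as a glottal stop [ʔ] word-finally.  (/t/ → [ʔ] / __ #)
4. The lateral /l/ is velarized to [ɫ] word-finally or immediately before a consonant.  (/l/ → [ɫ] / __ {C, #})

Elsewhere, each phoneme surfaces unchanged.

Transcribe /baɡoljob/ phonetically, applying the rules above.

[baɡoɫjop]

/b/ (word-initial) is in the target of rule 2 but the environment (word-finally) is not met → [b].
/a/ (between /b/ and /ɡ/) is unaffected → [a].
/ɡ/ (between /a/ and /o/) fails the environment for rule 2, so it stays [ɡ].
/o/ stays [o].
/l/ (between /o/ and /j/): word-finally or immediately before a consonant, so rule 4 applies → [ɫ].
/j/ stays [j].
/o/ stays [o].
/b/ — word-final, word-finally — surfaces as [p] (rule 2).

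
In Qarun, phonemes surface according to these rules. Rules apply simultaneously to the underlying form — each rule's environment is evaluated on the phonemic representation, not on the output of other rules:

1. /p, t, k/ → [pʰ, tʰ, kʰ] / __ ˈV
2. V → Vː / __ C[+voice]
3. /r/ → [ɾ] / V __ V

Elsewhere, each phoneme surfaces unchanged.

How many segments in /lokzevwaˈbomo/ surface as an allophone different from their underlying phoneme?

3

Segments that undergo a rule: /e/ → [eː] (rule 2); /a/ → [aː] (rule 2); /o/ → [oː] (rule 2).
All other segments surface unchanged.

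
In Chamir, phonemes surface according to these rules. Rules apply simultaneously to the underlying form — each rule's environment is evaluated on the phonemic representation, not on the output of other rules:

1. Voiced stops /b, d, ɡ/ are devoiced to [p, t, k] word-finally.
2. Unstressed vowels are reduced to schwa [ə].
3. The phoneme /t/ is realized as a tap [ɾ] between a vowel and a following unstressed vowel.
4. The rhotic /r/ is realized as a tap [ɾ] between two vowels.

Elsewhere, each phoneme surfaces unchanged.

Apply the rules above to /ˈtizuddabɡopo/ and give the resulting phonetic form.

/t/ (word-initial) is in the target of rule 3 but the environment (between a vowel and a following unstressed vowel) is not met → [t].
/i/ (between /t/ and /z/) fails the environment for rule 2, so it stays [i].
/z/ (between /i/ and /u/) is unaffected → [z].
/u/ (between /z/ and /d/): in an unstressed syllable, so rule 2 applies → [ə].
/d/ (between /u/ and /d/) fails the environment for rule 1, so it stays [d].
/d/ (between /d/ and /a/) fails the environment for rule 1, so it stays [d].
/a/ (between /d/ and /b/): in an unstressed syllable, so rule 2 applies → [ə].
/b/ (between /a/ and /ɡ/): rule 1 targets it, but not word-finally → unchanged [b].
/ɡ/ (between /b/ and /o/) is in the target of rule 1 but the environment (word-finally) is not met → [ɡ].
/o/ meets the environment for rule 2 (in an unstressed syllable) → [ə].
/p/ stays [p].
/o/ meets the environment for rule 2 (in an unstressed syllable) → [ə].

[ˈtizəddəbɡəpə]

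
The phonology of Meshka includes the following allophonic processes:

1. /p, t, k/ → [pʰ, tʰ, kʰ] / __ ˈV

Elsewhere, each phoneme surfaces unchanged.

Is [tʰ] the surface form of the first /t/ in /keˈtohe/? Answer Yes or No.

/t/ meets the environment for rule 1 (immediately before a stressed vowel) → [tʰ].
The actual realization is [tʰ], which matches [tʰ].

Yes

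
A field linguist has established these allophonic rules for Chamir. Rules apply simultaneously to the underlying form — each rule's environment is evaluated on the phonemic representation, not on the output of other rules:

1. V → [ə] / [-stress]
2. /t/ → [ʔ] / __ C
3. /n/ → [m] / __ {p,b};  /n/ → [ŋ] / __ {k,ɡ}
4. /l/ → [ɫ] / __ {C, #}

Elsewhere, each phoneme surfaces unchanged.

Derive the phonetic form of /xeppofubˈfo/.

[xəppəfəbˈfo]

/x/ — not in any rule's target class → [x].
/e/ meets the environment for rule 1 (in an unstressed syllable) → [ə].
/p/ — not in any rule's target class → [p].
/p/ (between /p/ and /o/) is unaffected → [p].
/o/ (between /p/ and /f/) occurs in an unstressed syllable → [ə] by rule 1.
/f/ (between /o/ and /u/) is unaffected → [f].
/u/ (between /f/ and /b/): in an unstressed syllable, so rule 1 applies → [ə].
/b/ (between /u/ and /f/): no rule targets it → [b].
/f/ (between /b/ and /o/): no rule targets it → [f].
/o/ (word-final): rule 1 targets it, but not in an unstressed syllable → unchanged [o].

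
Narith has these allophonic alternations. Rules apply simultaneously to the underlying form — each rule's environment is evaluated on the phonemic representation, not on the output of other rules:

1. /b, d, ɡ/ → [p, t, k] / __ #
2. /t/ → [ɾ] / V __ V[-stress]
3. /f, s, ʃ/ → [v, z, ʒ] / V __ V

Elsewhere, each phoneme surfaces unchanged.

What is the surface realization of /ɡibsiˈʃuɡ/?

[ɡibsiˈʒuk]

/ɡ/ (word-initial) is in the target of rule 1 but the environment (word-finally) is not met → [ɡ].
/b/ (between /i/ and /s/): rule 1 targets it, but not word-finally → unchanged [b].
/s/ (between /b/ and /i/): rule 3 targets it, but not between two vowels → unchanged [s].
/ʃ/ (between /i/ and /u/): between two vowels, so rule 3 applies → [ʒ].
/ɡ/ — word-final, word-finally — surfaces as [k] (rule 1).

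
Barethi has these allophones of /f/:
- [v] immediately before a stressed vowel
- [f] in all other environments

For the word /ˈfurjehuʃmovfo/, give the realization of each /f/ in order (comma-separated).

Occurrence 1 (position 1): immediately before a stressed vowel → [v].
Occurrence 2 (position 12): no conditioning environment matches → elsewhere allophone [f].

[v], [f]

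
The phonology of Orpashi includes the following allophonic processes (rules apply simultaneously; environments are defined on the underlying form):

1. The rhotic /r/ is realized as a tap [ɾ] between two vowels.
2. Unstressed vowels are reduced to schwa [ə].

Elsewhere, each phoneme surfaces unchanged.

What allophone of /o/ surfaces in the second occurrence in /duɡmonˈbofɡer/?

[o]

/o/ (between /b/ and /f/) fails the environment for rule 2, so it stays [o].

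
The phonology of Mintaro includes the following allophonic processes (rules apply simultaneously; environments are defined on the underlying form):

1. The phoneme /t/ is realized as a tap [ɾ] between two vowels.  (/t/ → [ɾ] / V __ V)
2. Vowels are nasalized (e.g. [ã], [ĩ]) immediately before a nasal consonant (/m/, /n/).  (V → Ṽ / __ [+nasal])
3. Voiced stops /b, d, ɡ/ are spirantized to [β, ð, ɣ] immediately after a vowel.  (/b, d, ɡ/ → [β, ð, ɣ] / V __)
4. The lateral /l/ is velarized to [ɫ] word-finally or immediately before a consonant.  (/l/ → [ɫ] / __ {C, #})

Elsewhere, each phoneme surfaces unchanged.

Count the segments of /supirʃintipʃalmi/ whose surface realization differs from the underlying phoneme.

2

Segments that undergo a rule: /i/ → [ĩ] (rule 2); /l/ → [ɫ] (rule 4).
All other segments surface unchanged.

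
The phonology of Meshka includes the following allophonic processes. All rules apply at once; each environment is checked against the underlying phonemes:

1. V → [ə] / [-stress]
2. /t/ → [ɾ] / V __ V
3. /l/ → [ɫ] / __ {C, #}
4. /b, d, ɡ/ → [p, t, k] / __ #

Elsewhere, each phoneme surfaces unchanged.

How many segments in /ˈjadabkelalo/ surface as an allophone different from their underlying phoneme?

Segments that undergo a rule: /a/ → [ə] (rule 1); /e/ → [ə] (rule 1); /a/ → [ə] (rule 1); /o/ → [ə] (rule 1).
All other segments surface unchanged.

4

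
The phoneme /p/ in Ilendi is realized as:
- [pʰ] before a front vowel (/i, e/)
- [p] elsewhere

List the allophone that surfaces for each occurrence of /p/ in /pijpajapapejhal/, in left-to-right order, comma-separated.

[pʰ], [p], [p], [pʰ]

Occurrence 1 (position 1): before a front vowel (/i, e/) → [pʰ].
Occurrence 2 (position 4): no conditioning environment matches → elsewhere allophone [p].
Occurrence 3 (position 8): no conditioning environment matches → elsewhere allophone [p].
Occurrence 4 (position 10): before a front vowel (/i, e/) → [pʰ].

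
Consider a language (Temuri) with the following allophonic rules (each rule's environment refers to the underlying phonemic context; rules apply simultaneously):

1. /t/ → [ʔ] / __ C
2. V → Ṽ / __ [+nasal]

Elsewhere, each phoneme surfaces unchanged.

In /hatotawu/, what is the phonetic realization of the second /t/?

/t/ (between /o/ and /a/) fails the environment for rule 1, so it stays [t].

[t]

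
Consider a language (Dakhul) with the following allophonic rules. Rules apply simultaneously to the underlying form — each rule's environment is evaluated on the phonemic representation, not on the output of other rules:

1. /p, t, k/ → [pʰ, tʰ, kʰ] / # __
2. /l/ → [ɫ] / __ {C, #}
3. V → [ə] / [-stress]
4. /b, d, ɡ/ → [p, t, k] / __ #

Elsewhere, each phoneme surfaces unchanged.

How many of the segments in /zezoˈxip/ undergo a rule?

2

Segments that undergo a rule: /e/ → [ə] (rule 3); /o/ → [ə] (rule 3).
All other segments surface unchanged.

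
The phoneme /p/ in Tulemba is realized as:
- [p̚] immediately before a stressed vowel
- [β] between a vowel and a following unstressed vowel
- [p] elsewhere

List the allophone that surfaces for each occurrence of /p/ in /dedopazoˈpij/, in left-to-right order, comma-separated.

[β], [p̚]

Occurrence 1 (position 5): between a vowel and a following unstressed vowel → [β].
Occurrence 2 (position 9): immediately before a stressed vowel → [p̚].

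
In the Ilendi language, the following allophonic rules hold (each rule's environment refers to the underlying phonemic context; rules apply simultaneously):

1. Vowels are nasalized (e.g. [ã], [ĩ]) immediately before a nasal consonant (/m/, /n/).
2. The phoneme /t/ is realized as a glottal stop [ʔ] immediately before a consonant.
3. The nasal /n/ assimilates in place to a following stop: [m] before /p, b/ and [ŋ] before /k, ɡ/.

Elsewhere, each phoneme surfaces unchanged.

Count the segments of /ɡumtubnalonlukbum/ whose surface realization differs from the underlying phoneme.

3

Segments that undergo a rule: /u/ → [ũ] (rule 1); /o/ → [õ] (rule 1); /u/ → [ũ] (rule 1).
All other segments surface unchanged.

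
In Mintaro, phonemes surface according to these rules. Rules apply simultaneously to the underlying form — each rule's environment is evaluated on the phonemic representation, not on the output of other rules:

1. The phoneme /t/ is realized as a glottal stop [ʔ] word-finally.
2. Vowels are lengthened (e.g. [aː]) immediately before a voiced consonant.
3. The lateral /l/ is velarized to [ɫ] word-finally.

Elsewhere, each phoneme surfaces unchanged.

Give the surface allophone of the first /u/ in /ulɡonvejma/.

/u/ meets the environment for rule 2 (before a voiced consonant) → [uː].

[uː]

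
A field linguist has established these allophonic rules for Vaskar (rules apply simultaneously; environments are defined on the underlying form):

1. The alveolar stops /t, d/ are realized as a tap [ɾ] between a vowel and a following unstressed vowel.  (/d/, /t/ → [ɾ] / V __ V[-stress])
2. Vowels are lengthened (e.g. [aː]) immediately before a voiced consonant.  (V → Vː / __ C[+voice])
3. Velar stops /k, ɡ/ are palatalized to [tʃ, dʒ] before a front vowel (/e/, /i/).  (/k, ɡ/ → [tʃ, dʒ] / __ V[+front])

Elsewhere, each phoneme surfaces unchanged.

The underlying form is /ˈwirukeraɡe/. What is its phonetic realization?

[ˈwiːrutʃeːraːdʒe]

/w/ (word-initial): no rule targets it → [w].
Rule 2 applies to /i/ (between /w/ and /r/: before a voiced consonant) → [iː].
/r/ (between /i/ and /u/) is unaffected → [r].
/u/ — between /r/ and /k/; rule 2 does not apply here → [u].
/k/ meets the environment for rule 3 (before a front vowel) → [tʃ].
/e/ (between /k/ and /r/): before a voiced consonant, so rule 2 applies → [eː].
/r/ stays [r].
/a/ (between /r/ and /ɡ/): before a voiced consonant, so rule 2 applies → [aː].
/ɡ/ (between /a/ and /e/) occurs before a front vowel → [dʒ] by rule 3.
/e/ (word-final) fails the environment for rule 2, so it stays [e].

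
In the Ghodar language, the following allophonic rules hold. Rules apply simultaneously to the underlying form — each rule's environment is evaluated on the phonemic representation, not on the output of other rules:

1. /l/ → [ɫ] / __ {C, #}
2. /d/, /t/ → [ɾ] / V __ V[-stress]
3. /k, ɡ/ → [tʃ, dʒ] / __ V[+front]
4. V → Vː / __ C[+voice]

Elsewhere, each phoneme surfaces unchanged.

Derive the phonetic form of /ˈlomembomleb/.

/l/ — word-initial; rule 1 does not apply here → [l].
/o/ (between /l/ and /m/): before a voiced consonant, so rule 4 applies → [oː].
/m/ (between /o/ and /e/) is unaffected → [m].
/e/ — between /m/ and /m/, before a voiced consonant — surfaces as [eː] (rule 4).
/m/ (between /e/ and /b/): no rule targets it → [m].
/b/ — not in any rule's target class → [b].
/o/ — between /b/ and /m/, before a voiced consonant — surfaces as [oː] (rule 4).
/m/ stays [m].
/l/ — between /m/ and /e/; rule 1 does not apply here → [l].
Rule 4 applies to /e/ (between /l/ and /b/: before a voiced consonant) → [eː].
/b/ stays [b].

[ˈloːmeːmboːmleːb]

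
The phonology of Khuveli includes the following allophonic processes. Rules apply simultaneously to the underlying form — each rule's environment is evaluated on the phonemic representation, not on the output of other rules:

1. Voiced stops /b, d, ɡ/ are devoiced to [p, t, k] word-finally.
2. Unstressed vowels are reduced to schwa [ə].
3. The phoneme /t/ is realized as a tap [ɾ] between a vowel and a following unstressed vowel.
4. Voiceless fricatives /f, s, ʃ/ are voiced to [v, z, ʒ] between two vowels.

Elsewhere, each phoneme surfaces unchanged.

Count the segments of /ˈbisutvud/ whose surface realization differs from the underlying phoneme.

Segments that undergo a rule: /s/ → [z] (rule 4); /u/ → [ə] (rule 2); /u/ → [ə] (rule 2); /d/ → [t] (rule 1).
All other segments surface unchanged.

4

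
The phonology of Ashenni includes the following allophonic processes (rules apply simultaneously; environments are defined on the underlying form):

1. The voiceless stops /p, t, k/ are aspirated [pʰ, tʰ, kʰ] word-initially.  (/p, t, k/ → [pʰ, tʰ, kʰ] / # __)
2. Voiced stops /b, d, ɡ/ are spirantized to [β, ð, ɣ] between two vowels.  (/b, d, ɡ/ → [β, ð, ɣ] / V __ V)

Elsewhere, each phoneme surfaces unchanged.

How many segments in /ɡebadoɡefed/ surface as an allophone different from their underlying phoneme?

3

Segments that undergo a rule: /b/ → [β] (rule 2); /d/ → [ð] (rule 2); /ɡ/ → [ɣ] (rule 2).
All other segments surface unchanged.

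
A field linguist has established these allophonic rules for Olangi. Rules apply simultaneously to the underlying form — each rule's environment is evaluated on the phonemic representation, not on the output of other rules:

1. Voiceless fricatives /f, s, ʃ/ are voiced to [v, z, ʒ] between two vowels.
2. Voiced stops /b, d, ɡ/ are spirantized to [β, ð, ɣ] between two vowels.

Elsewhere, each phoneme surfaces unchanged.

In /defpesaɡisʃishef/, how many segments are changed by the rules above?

Segments that undergo a rule: /s/ → [z] (rule 1); /ɡ/ → [ɣ] (rule 2).
All other segments surface unchanged.

2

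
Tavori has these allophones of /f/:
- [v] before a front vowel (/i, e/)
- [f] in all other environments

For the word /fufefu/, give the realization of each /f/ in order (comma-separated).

[f], [v], [f]

Occurrence 1 (position 1): no conditioning environment matches → elsewhere allophone [f].
Occurrence 2 (position 3): before a front vowel (/i, e/) → [v].
Occurrence 3 (position 5): no conditioning environment matches → elsewhere allophone [f].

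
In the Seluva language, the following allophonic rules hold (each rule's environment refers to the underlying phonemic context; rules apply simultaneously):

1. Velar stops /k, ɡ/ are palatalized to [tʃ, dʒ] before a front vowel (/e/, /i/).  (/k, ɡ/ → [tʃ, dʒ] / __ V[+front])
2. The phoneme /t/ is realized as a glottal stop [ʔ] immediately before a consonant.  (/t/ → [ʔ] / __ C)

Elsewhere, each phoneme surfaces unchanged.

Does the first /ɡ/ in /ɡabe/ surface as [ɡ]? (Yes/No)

/ɡ/ (word-initial) fails the environment for rule 1, so it stays [ɡ].
The actual realization is [ɡ], which matches [ɡ].

Yes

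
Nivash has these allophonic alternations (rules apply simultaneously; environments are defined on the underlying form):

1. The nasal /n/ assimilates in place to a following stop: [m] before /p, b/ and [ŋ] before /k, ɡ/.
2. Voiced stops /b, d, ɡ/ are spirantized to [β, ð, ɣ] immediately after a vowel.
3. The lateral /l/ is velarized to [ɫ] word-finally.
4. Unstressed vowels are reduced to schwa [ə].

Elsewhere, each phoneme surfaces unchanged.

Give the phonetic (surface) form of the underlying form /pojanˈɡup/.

/p/ stays [p].
/o/ (between /p/ and /j/) occurs in an unstressed syllable → [ə] by rule 4.
/j/ stays [j].
/a/ (between /j/ and /n/) occurs in an unstressed syllable → [ə] by rule 4.
/n/ (between /a/ and /ɡ/) occurs before a labial or velar stop → [ŋ] by rule 1.
/ɡ/ (between /n/ and /u/) fails the environment for rule 2, so it stays [ɡ].
/u/ (between /ɡ/ and /p/) is in the target of rule 4 but the environment (in an unstressed syllable) is not met → [u].
/p/ — not in any rule's target class → [p].

[pəjəŋˈɡup]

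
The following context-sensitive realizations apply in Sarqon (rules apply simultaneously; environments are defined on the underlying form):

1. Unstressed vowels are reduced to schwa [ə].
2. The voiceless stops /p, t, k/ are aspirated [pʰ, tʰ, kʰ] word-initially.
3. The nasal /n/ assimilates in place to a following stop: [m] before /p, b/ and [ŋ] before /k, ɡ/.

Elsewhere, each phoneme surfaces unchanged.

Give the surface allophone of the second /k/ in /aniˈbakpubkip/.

[k]

/k/ — between /b/ and /i/; rule 2 does not apply here → [k].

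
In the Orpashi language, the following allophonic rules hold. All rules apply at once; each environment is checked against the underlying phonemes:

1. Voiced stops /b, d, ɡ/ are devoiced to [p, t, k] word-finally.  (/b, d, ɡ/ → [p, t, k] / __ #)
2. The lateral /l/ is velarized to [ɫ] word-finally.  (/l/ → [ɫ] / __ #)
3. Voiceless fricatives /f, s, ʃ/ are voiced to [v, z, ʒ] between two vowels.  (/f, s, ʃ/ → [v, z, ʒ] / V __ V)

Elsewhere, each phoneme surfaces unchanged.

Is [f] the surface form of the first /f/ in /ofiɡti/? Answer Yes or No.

No

/f/ (between /o/ and /i/): between two vowels, so rule 3 applies → [v].
The actual realization is [v], not [f].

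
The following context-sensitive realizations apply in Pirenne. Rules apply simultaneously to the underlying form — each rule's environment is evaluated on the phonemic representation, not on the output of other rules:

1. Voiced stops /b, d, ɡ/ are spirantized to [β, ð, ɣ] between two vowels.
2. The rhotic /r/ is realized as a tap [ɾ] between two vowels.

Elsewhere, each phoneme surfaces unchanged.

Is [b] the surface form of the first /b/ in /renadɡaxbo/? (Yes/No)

Yes

/b/ — between /x/ and /o/; rule 1 does not apply here → [b].
The actual realization is [b], which matches [b].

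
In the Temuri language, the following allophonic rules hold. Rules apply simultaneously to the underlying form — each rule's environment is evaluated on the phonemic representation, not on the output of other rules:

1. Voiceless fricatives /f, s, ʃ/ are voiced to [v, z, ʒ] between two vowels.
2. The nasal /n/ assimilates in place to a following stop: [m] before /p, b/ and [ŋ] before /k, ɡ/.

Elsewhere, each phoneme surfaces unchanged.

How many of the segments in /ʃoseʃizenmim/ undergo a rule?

2

Segments that undergo a rule: /s/ → [z] (rule 1); /ʃ/ → [ʒ] (rule 1).
All other segments surface unchanged.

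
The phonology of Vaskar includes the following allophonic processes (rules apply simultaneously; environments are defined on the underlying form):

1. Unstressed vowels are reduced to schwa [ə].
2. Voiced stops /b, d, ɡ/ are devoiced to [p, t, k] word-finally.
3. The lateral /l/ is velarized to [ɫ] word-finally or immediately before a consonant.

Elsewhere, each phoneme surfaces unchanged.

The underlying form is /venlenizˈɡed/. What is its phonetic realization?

[vənlənəzˈɡet]

/v/ stays [v].
/e/ meets the environment for rule 1 (in an unstressed syllable) → [ə].
/n/ — not in any rule's target class → [n].
/l/ (between /n/ and /e/): rule 3 targets it, but not word-finally or immediately before a consonant → unchanged [l].
Rule 1 applies to /e/ (between /l/ and /n/: in an unstressed syllable) → [ə].
/n/ (between /e/ and /i/): no rule targets it → [n].
Rule 1 applies to /i/ (between /n/ and /z/: in an unstressed syllable) → [ə].
/z/ (between /i/ and /ɡ/): no rule targets it → [z].
/ɡ/ (between /z/ and /e/): rule 2 targets it, but not word-finally → unchanged [ɡ].
/e/ (between /ɡ/ and /d/): rule 1 targets it, but not in an unstressed syllable → unchanged [e].
/d/ (word-final) occurs word-finally → [t] by rule 2.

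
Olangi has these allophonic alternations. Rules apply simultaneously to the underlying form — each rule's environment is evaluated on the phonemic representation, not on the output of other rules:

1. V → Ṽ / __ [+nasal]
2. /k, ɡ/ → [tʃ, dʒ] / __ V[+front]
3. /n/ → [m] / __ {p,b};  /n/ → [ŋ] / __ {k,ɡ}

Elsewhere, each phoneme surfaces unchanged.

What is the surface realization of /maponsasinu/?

[mapõnsasĩnu]

/m/ (word-initial) is unaffected → [m].
/a/ (between /m/ and /p/) fails the environment for rule 1, so it stays [a].
/p/ stays [p].
Rule 1 applies to /o/ (between /p/ and /n/: before a nasal consonant) → [õ].
/n/ (between /o/ and /s/) fails the environment for rule 3, so it stays [n].
/s/ (between /n/ and /a/) is unaffected → [s].
/a/ (between /s/ and /s/): rule 1 targets it, but not before a nasal consonant → unchanged [a].
/s/ — not in any rule's target class → [s].
/i/ (between /s/ and /n/) occurs before a nasal consonant → [ĩ] by rule 1.
/n/ — between /i/ and /u/; rule 3 does not apply here → [n].
/u/ (word-final) is in the target of rule 1 but the environment (before a nasal consonant) is not met → [u].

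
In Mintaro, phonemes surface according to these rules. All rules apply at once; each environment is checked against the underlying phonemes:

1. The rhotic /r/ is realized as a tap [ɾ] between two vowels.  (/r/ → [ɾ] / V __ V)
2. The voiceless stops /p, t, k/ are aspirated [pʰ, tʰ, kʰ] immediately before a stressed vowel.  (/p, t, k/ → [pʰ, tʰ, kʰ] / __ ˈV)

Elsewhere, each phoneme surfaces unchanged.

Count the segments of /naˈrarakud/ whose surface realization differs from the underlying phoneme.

2

Segments that undergo a rule: /r/ → [ɾ] (rule 1); /r/ → [ɾ] (rule 1).
All other segments surface unchanged.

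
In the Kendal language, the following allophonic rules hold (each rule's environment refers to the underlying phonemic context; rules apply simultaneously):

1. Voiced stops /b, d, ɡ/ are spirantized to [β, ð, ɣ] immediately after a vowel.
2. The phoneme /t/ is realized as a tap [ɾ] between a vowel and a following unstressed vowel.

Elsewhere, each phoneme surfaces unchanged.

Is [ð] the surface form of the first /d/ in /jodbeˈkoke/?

/d/ (between /o/ and /b/) occurs immediately after a vowel → [ð] by rule 1.
The actual realization is [ð], which matches [ð].

Yes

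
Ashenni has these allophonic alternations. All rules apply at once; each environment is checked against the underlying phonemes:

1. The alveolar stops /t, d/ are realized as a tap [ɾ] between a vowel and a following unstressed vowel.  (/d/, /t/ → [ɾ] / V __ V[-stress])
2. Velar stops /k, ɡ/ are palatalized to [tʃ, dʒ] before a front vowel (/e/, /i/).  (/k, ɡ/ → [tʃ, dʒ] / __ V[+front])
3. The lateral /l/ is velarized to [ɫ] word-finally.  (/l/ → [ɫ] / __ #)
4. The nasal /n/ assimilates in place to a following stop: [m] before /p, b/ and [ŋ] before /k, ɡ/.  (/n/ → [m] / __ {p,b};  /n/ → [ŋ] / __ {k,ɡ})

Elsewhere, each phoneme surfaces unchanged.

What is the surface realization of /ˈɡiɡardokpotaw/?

[ˈdʒiɡardokpoɾaw]

Rule 2 applies to /ɡ/ (word-initial: before a front vowel) → [dʒ].
/ɡ/ — between /i/ and /a/; rule 2 does not apply here → [ɡ].
/d/ — between /r/ and /o/; rule 1 does not apply here → [d].
/k/ — between /o/ and /p/; rule 2 does not apply here → [k].
/t/ (between /o/ and /a/): between a vowel and a following unstressed vowel, so rule 1 applies → [ɾ].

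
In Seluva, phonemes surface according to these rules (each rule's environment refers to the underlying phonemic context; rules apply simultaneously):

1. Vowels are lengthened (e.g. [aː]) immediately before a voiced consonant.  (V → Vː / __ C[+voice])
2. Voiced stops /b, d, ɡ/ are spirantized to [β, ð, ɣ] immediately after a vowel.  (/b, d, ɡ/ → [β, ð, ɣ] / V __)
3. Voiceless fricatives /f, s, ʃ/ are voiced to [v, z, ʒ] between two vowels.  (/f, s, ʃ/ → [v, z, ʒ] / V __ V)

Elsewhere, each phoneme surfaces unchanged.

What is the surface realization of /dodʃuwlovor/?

[doːðʃuːwloːvoːr]

/d/ (word-initial): rule 2 targets it, but not immediately after a vowel → unchanged [d].
Rule 1 applies to /o/ (between /d/ and /d/: before a voiced consonant) → [oː].
/d/ — between /o/ and /ʃ/, immediately after a vowel — surfaces as [ð] (rule 2).
/ʃ/ (between /d/ and /u/) is in the target of rule 3 but the environment (between two vowels) is not met → [ʃ].
/u/ (between /ʃ/ and /w/) occurs before a voiced consonant → [uː] by rule 1.
/o/ meets the environment for rule 1 (before a voiced consonant) → [oː].
/o/ meets the environment for rule 1 (before a voiced consonant) → [oː].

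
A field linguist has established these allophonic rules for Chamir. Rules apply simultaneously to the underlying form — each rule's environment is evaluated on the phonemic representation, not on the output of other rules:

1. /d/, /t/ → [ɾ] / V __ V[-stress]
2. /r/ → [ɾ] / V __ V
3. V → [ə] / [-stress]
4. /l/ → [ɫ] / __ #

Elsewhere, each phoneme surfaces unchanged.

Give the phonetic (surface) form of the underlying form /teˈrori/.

/t/ — word-initial; rule 1 does not apply here → [t].
/e/ — between /t/ and /r/, in an unstressed syllable — surfaces as [ə] (rule 3).
/r/ (between /e/ and /o/): between two vowels, so rule 2 applies → [ɾ].
/o/ — between /r/ and /r/; rule 3 does not apply here → [o].
/r/ — between /o/ and /i/, between two vowels — surfaces as [ɾ] (rule 2).
/i/ (word-final): in an unstressed syllable, so rule 3 applies → [ə].

[təˈɾoɾə]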